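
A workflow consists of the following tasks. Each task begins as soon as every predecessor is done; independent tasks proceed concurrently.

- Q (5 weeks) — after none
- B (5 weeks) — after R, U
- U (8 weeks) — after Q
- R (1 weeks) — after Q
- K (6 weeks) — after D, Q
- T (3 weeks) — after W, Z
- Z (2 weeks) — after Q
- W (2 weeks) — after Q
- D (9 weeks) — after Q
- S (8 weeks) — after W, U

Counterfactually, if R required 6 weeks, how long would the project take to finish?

Actual critical path: Q→U→S = 5+8+8 = 21 ⇒ 21 weeks.
The longest path through R is only 11 weeks, so R has float 10.
The critical path is still Q→U→S; finish is now 21 weeks.

21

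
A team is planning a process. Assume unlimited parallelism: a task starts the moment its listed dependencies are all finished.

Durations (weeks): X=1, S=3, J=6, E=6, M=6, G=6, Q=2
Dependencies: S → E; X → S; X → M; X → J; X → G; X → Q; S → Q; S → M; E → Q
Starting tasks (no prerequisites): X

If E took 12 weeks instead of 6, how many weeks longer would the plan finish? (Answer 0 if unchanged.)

Critical path before the change: X→S→E→Q = 1+3+6+2 = 12 giving 12 weeks.
E is on the critical path; changing it to 12 makes that path 18 weeks.
The critical path is still X→S→E→Q; finish is now 18 weeks.
Change in finish: 18 − 12 = +6 weeks.

6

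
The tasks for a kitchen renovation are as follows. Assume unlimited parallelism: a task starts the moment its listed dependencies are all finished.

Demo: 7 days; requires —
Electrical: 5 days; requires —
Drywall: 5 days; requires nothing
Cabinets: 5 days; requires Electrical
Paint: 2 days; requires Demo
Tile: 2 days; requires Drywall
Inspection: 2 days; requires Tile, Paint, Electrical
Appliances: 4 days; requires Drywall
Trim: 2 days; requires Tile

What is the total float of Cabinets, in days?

1

The longest chain is Demo→Paint→Inspection = 7+2+2 = 11; overall finish 11 days.
Cabinets finishes as early as 10 and must finish by 11.
Slack of Cabinets = 6 − 5 = 1 day.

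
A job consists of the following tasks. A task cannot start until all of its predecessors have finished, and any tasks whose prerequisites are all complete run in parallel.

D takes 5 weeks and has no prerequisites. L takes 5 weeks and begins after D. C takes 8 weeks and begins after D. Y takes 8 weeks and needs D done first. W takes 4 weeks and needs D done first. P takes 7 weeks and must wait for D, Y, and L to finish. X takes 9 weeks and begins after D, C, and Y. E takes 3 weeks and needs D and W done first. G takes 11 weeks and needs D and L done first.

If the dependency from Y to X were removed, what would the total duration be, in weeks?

Original critical path: D→C→X = 5+8+9 = 22 ⇒ 22 weeks.
Dropping Y→X doesn't change X's earliest start (13); another predecessor still binds.
After: D→C→X = 5+8+9 = 22 → 22 weeks.

22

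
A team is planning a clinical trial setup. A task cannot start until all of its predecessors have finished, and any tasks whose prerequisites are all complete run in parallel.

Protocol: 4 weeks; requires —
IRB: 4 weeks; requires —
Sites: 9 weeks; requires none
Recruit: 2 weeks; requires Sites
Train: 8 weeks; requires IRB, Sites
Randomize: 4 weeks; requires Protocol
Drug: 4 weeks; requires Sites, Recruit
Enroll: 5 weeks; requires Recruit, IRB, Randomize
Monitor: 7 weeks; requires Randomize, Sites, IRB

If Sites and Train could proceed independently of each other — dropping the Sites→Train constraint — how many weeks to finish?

16

Before: longest chain Sites→Train = 9+8 = 17, finish 17.
Without Sites→Train, Train's earliest start moves from 9 to 4.
The longest chain is now Sites→Recruit→Enroll = 9+2+5 = 16, so the clinical trial setup takes 16 weeks.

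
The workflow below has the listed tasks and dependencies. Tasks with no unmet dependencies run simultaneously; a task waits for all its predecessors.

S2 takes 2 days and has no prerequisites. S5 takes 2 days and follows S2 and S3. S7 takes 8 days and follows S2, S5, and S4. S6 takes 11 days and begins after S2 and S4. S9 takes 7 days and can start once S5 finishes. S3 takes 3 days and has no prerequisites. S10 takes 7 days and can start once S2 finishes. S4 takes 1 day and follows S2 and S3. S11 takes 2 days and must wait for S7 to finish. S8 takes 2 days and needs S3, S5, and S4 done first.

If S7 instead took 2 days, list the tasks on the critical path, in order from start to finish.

Critical path before the change: S3→S5→S7→S11 = 3+2+8+2 = 15 giving 15 days.
S7 lies on that path, so at 2 days the path becomes 9 days.
The binding chain switches to S3→S4→S6 = 3+1+11 = 15; finish 15 days.

S3, S4, S6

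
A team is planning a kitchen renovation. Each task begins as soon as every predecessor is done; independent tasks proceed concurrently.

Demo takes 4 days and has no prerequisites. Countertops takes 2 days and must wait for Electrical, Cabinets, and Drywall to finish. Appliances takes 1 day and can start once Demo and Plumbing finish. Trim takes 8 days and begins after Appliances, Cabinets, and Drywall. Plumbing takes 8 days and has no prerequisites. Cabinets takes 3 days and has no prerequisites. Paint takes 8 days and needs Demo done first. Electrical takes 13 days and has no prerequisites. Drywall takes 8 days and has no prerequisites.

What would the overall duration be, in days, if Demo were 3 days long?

Baseline: Plumbing→Appliances→Trim = 8+1+8 = 17 → 17 days.
Demo has 4 days of float (longest path through it is 13).
That remains the longest chain; total 17 days.

17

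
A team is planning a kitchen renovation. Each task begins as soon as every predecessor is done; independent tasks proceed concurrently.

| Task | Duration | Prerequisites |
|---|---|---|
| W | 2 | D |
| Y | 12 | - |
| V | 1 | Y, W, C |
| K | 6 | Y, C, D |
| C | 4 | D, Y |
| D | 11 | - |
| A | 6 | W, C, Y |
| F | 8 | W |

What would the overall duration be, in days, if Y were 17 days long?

Actual critical path: Y→C→A = 12+4+6 = 22 ⇒ 22 days.
Y lies on that path, so at 17 days the path becomes 27 days.
That remains the longest chain; total 27 days.

27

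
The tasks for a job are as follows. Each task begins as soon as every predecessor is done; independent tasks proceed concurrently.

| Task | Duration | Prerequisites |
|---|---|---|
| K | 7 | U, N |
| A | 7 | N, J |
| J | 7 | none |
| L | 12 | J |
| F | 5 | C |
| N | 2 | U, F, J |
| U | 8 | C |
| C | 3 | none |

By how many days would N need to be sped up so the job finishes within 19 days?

Current finish: 20 days; target: 19.
N is on every critical path, so each day cut from N cuts the finish by one (this holds down to a finish of 19).
Need 20 − 19 = 1 day off N → N becomes 1 day, finish becomes 19.

1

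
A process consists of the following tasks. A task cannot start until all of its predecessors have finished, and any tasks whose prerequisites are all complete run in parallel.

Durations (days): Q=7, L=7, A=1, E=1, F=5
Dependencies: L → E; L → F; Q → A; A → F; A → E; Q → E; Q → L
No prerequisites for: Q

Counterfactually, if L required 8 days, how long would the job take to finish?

20

The binding path is Q→L→F = 7+7+5 = 19; finish at 19 days.
L is on the critical path; changing it to 8 makes that path 20 days.
No other chain overtakes it, so the finish is 20 days.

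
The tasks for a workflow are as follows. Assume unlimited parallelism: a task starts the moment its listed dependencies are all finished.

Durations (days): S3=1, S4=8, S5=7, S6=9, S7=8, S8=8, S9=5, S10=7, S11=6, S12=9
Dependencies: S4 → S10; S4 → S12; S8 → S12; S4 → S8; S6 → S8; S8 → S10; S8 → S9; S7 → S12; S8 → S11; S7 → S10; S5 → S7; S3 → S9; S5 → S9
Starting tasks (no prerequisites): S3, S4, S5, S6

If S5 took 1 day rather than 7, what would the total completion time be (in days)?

Baseline: S6→S8→S12 = 9+8+9 = 26 → 26 days.
The longest path through S5 is only 24 days, so S5 has float 2.
That remains the longest chain; total 26 days.

26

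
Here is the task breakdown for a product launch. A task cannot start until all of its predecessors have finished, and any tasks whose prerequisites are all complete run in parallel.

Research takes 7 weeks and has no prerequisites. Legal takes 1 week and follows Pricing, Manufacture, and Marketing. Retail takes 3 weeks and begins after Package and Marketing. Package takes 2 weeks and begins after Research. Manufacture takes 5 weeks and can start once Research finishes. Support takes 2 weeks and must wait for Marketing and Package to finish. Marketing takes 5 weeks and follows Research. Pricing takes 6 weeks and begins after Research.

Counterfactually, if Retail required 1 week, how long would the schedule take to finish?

Baseline: Research→Marketing→Retail = 7+5+3 = 15 → 15 weeks.
Retail lies on that path, so at 1 week the path becomes 13 weeks.
New critical path: Research→Pricing→Legal = 7+6+1 = 14 ⇒ 14 weeks.

14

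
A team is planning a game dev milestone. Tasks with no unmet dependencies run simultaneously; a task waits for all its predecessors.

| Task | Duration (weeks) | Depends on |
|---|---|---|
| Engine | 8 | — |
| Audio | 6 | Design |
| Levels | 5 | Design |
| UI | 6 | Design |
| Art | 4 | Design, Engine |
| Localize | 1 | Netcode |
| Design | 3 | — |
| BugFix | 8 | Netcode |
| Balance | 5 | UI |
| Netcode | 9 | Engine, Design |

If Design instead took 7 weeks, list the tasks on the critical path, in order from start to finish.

Engine, Netcode, BugFix

Baseline: Engine→Netcode→BugFix = 8+9+8 = 25 → 25 weeks.
The longest path through Design is only 20 weeks, so Design has float 5.
No other chain overtakes it, so the finish is 25 weeks.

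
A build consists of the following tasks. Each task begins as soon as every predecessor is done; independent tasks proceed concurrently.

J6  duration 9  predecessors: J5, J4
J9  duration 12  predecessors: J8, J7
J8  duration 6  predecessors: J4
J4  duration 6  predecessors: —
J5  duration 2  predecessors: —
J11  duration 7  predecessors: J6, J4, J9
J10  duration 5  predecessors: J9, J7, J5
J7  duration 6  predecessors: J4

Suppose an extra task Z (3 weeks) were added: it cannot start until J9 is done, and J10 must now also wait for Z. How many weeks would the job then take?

Originally the job takes 31 weeks.
With Z inserted, J10 now waits for max(J9, J7, J5, Z).
New critical path: J4→J7→J9→Z→J10 = 6+6+12+3+5 = 32 ⇒ 32 weeks.

32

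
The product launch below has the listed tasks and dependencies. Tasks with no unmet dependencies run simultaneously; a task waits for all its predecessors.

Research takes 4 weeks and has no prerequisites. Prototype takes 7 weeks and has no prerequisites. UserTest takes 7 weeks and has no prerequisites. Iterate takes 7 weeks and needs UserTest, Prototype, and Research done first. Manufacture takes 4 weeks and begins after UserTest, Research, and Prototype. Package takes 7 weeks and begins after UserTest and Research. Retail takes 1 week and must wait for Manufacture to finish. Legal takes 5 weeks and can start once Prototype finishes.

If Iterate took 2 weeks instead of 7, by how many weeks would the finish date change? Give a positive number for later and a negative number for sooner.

Actual critical path: Prototype→Iterate = 7+7 = 14 ⇒ 14 weeks.
Iterate lies on that path, so at 2 weeks the path becomes 9 weeks.
New critical path: UserTest→Package = 7+7 = 14 ⇒ 14 weeks.
Change in finish: 14 − 14 = +0 weeks.

0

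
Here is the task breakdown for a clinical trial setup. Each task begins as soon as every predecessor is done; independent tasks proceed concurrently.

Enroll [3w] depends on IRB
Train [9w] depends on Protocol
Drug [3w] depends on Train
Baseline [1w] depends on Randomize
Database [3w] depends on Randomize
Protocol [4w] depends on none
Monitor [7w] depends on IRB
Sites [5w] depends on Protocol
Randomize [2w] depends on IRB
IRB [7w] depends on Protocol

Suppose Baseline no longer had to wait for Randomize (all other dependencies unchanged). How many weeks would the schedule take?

Original critical path: Protocol→IRB→Monitor = 4+7+7 = 18 ⇒ 18 weeks.
Without Randomize→Baseline, Baseline's earliest start moves from 13 to 0.
New critical path: Protocol→IRB→Monitor = 4+7+7 = 18 ⇒ 18 weeks.

18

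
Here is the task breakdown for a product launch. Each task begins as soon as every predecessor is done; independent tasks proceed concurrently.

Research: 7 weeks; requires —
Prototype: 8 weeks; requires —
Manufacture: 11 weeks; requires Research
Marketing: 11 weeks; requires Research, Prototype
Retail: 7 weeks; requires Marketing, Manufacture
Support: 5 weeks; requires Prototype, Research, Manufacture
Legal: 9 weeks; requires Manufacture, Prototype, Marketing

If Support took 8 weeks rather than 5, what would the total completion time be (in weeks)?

Baseline: Prototype→Marketing→Legal = 8+11+9 = 28 → 28 weeks.
The longest path through Support is only 23 weeks, so Support has float 5.
No other chain overtakes it, so the finish is 28 weeks.

28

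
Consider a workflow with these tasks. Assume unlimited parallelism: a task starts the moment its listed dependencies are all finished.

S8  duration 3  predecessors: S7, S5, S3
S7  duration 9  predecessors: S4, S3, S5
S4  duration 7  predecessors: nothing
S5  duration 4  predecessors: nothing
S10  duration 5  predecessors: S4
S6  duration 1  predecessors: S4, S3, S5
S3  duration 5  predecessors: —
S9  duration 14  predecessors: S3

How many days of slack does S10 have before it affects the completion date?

Critical path: S3→S9 = 5+14 = 19, so the finish is 19 days.
S10 finishes as early as 12 and must finish by 19.
Float = 19 − 12 = 7.

7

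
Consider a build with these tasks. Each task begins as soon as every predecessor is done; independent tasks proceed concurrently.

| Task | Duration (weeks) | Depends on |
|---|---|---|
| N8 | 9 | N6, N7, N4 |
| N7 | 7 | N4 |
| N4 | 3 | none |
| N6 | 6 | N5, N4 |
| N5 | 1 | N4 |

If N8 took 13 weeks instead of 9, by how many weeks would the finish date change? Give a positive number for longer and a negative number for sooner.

The binding path is N4→N5→N6→N8 = 3+1+6+9 = 19; finish at 19 weeks.
Since N8 is critical, the +4 change carries straight to that chain (now 23 weeks).
The critical path is still N4→N5→N6→N8; finish is now 23 weeks.
Change in finish: 23 − 19 = +4 weeks.

4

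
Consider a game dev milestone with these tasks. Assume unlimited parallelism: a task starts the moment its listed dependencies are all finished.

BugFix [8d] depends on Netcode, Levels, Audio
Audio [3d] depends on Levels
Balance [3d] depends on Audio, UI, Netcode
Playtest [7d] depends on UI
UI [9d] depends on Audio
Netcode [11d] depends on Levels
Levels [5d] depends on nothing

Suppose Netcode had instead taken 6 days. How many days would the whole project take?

As given, the longest chain is Levels→Netcode→BugFix = 5+11+8 = 24, so the finish is 24 days.
Since Netcode is critical, the -5 change carries straight to that chain (now 19 days).
New critical path: Levels→Audio→UI→Playtest = 5+3+9+7 = 24 ⇒ 24 days.

24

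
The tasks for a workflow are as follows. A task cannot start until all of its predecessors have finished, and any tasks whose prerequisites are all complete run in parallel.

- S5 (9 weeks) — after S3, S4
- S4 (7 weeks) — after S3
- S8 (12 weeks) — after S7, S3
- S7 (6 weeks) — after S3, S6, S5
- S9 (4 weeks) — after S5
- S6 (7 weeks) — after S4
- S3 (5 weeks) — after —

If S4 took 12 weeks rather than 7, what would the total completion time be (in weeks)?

As given, the longest chain is S3→S4→S5→S7→S8 = 5+7+9+6+12 = 39, so the finish is 39 weeks.
S4 lies on that path, so at 12 weeks the path becomes 44 weeks.
That remains the longest chain; total 44 weeks.

44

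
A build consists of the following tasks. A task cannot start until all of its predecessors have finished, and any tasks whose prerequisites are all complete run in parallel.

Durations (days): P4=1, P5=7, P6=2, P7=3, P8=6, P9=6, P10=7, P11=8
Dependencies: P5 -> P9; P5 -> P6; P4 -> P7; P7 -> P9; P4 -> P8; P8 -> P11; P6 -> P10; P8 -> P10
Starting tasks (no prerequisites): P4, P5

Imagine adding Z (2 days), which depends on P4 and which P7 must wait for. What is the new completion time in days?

Originally the project takes 16 days.
With Z inserted, P7 now waits for max(P4, Z).
New critical path: P5→P6→P10 = 7+2+7 = 16 ⇒ 16 days.

16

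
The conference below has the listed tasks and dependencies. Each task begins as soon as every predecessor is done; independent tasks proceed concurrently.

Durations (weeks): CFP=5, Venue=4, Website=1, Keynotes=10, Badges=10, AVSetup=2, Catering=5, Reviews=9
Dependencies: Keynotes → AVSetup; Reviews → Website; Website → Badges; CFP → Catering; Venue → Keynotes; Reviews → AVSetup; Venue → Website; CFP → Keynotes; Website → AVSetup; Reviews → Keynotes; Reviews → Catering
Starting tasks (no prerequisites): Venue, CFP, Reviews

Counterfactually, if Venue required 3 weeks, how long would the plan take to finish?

The binding path is Reviews→Keynotes→AVSetup = 9+10+2 = 21; finish at 21 weeks.
Venue is off the critical path — its longest chain is 16 weeks, giving 5 of slack.
That remains the longest chain; total 21 weeks.

21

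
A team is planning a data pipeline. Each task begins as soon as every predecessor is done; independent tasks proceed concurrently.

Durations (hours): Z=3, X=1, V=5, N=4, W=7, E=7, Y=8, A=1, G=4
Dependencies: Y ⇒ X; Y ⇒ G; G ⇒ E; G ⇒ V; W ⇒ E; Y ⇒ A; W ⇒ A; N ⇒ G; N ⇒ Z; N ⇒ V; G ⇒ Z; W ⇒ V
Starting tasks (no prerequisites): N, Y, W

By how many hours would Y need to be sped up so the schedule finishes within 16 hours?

3

Current finish: 19 hours; target: 16.
Y is on every critical path, so each hour cut from Y cuts the finish by one (this holds down to a finish of 15).
Need 19 − 16 = 3 hours off Y → Y becomes 5 hours, finish becomes 16.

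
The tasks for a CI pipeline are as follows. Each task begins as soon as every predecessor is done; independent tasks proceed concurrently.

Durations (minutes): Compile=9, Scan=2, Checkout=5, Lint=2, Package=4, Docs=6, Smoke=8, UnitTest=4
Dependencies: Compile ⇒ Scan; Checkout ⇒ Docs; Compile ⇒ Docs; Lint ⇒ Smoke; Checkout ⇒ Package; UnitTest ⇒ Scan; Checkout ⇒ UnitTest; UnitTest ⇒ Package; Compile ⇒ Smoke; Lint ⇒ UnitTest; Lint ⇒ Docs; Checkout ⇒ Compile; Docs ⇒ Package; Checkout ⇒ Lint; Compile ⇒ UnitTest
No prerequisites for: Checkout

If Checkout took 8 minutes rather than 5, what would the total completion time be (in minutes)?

Critical path before the change: Checkout→Compile→Docs→Package = 5+9+6+4 = 24 giving 24 minutes.
Since Checkout is critical, the +3 change carries straight to that chain (now 27 minutes).
No other chain overtakes it, so the finish is 27 minutes.

27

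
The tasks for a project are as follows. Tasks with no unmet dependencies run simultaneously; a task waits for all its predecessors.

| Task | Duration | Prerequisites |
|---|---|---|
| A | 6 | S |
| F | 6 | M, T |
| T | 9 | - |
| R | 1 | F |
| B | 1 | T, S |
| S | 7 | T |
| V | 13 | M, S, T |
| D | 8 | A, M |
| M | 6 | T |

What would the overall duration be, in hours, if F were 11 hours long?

Actual critical path: T→S→A→D = 9+7+6+8 = 30 ⇒ 30 hours.
F is off the critical path — its longest chain is 22 hours, giving 8 of slack.
That remains the longest chain; total 30 hours.

30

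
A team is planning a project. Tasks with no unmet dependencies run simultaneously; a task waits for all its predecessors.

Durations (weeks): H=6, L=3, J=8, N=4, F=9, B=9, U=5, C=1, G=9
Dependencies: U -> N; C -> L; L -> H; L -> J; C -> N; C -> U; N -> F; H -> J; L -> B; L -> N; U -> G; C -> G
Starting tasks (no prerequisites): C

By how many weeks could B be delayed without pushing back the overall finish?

C→U→N→F = 1+5+4+9 = 19 sets the makespan at 19 weeks.
The longest chain containing B totals 13 weeks.
So B can slip 19 − 13 = 6 weeks.

6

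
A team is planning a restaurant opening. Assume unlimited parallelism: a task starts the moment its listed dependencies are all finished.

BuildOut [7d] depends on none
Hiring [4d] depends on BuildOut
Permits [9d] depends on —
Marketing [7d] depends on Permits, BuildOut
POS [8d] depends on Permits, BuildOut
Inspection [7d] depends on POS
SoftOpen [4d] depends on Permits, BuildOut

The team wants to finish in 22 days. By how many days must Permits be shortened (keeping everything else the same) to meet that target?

Current finish: 24 days; target: 22.
Permits is on every critical path, so each day cut from Permits cuts the finish by one (this holds down to a finish of 22).
Need 24 − 22 = 2 days off Permits → Permits becomes 7 days, finish becomes 22.

2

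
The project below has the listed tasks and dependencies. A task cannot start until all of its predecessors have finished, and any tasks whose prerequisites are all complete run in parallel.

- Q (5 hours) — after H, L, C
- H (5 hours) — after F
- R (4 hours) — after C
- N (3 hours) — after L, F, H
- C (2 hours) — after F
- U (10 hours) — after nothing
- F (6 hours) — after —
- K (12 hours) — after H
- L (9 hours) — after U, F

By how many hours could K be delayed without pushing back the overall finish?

1

Critical path: U→L→Q = 10+9+5 = 24, so the finish is 24 hours.
K finishes as early as 23 and must finish by 24.
Float = 24 − 23 = 1.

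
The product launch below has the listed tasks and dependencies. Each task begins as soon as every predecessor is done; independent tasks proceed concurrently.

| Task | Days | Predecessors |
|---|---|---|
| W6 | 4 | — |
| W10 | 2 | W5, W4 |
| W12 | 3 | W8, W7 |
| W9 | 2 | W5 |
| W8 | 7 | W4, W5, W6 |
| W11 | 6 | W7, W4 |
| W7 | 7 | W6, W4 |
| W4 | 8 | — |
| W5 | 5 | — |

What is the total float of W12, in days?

3

Critical path: W4→W7→W11 = 8+7+6 = 21, so the finish is 21 days.
Longest path through W12: 18 days (earliest finish 18, latest finish 21).
Float = 21 − 18 = 3.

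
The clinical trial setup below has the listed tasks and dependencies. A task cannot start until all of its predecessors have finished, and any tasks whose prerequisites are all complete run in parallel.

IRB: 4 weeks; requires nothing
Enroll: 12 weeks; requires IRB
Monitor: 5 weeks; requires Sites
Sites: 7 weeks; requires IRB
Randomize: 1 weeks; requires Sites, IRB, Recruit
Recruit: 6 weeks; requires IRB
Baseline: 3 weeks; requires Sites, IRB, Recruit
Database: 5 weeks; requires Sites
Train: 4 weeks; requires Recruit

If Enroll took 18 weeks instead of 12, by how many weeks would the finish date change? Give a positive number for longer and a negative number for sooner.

The binding path is IRB→Enroll = 4+12 = 16; finish at 16 weeks.
Since Enroll is critical, the +6 change carries straight to that chain (now 22 weeks).
No other chain overtakes it, so the finish is 22 weeks.
Change in finish: 22 − 16 = +6 weeks.

6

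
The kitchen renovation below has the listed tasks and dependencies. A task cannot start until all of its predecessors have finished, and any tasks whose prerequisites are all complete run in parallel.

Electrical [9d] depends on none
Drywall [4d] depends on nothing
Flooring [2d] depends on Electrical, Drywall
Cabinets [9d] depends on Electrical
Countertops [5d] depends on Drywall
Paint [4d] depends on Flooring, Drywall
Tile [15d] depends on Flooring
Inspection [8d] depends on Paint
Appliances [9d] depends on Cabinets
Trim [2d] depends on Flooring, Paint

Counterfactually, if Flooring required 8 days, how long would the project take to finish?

32

Baseline: Electrical→Cabinets→Appliances = 9+9+9 = 27 → 27 days.
Flooring is off the critical path — its longest chain is 26 days, giving 1 of slack.
The binding chain switches to Electrical→Flooring→Tile = 9+8+15 = 32; finish 32 days.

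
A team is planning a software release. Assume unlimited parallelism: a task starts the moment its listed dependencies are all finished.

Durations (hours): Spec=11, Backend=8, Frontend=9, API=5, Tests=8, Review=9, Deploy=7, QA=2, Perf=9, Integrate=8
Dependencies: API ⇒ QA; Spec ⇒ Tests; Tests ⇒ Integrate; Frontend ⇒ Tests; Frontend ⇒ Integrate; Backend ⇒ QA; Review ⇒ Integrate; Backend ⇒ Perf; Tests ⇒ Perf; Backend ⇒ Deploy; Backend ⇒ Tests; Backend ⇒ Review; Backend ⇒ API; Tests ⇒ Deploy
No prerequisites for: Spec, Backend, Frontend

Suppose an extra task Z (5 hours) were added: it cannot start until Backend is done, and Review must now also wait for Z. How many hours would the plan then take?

30

Originally the plan takes 28 hours.
With Z inserted, Review now waits for max(Backend, Z).
New critical path: Backend→Z→Review→Integrate = 8+5+9+8 = 30 ⇒ 30 hours.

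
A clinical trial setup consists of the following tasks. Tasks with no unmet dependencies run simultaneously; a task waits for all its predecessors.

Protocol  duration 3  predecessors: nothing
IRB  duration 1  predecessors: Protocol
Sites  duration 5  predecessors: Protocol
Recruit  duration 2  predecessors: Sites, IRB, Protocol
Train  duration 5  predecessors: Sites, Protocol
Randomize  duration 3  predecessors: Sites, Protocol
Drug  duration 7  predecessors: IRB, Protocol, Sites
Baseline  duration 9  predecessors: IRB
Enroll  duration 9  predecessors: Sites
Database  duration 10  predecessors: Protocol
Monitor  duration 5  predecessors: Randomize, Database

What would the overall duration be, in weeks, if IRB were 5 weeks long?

18

Baseline: Protocol→Database→Monitor = 3+10+5 = 18 → 18 weeks.
IRB has 5 weeks of float (longest path through it is 13).
The critical path is still Protocol→Database→Monitor; finish is now 18 weeks.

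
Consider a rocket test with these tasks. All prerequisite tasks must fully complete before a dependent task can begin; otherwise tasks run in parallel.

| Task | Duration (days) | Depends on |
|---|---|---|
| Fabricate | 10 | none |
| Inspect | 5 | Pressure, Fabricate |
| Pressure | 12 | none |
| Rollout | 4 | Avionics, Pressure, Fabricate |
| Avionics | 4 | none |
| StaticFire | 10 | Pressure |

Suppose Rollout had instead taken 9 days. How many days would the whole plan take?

22

Actual critical path: Pressure→StaticFire = 12+10 = 22 ⇒ 22 days.
Rollout has 6 days of float (longest path through it is 16).
No other chain overtakes it, so the finish is 22 days.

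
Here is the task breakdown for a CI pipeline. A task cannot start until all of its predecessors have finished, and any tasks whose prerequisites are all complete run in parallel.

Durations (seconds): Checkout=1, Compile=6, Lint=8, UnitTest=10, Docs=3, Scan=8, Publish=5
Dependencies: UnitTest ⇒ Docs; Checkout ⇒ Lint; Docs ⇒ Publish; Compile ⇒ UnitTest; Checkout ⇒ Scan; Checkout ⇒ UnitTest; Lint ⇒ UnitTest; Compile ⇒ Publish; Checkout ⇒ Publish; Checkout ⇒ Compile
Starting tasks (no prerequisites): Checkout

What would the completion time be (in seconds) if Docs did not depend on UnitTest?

19

Before: longest chain Checkout→Lint→UnitTest→Docs→Publish = 1+8+10+3+5 = 27, finish 27.
Without UnitTest→Docs, Docs's earliest start moves from 19 to 0.
After: Checkout→Lint→UnitTest = 1+8+10 = 19 → 19 seconds.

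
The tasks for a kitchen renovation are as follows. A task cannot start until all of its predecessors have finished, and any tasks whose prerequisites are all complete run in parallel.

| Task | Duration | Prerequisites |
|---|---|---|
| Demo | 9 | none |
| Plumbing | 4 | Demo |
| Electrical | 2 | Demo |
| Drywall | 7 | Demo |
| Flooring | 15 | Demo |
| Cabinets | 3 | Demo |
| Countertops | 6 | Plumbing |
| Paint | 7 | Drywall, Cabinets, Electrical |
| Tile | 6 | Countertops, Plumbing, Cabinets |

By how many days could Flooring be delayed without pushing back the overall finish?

1

The longest chain is Demo→Plumbing→Countertops→Tile = 9+4+6+6 = 25; overall finish 25 days.
Longest path through Flooring: 24 days (earliest finish 24, latest finish 25).
Slack of Flooring = 10 − 9 = 1 day.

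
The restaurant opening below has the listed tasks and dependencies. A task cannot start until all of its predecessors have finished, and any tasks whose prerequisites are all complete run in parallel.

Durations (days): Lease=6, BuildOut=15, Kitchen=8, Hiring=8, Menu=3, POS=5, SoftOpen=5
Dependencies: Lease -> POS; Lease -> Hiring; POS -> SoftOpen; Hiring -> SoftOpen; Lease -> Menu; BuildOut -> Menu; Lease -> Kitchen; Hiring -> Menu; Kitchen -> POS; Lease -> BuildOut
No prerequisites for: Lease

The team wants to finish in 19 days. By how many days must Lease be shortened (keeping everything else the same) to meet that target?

5

Current finish: 24 days; target: 19.
Lease is on every critical path, so each day cut from Lease cuts the finish by one (this holds down to a finish of 19).
Need 24 − 19 = 5 days off Lease → Lease becomes 1 day, finish becomes 19.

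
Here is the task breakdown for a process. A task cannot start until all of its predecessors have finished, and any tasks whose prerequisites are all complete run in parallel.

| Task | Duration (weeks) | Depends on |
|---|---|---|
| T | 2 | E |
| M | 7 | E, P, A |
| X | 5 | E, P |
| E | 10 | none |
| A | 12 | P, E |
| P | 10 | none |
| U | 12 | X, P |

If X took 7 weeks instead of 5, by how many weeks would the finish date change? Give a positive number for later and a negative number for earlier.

0

As given, the longest chain is E→A→M = 10+12+7 = 29, so the finish is 29 weeks.
X is off the critical path — its longest chain is 27 weeks, giving 2 of slack.
New critical path: E→X→U = 10+7+12 = 29 ⇒ 29 weeks.
Change in finish: 29 − 29 = +0 weeks.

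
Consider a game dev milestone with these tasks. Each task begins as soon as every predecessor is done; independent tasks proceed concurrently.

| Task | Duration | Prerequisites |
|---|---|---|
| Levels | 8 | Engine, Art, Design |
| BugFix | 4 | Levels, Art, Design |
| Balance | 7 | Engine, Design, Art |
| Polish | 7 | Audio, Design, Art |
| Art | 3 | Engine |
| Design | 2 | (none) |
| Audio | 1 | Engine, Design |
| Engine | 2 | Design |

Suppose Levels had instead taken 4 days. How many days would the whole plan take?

As given, the longest chain is Design→Engine→Art→Levels→BugFix = 2+2+3+8+4 = 19, so the finish is 19 days.
Levels is on the critical path; changing it to 4 makes that path 15 days.
No other chain overtakes it, so the finish is 15 days.

15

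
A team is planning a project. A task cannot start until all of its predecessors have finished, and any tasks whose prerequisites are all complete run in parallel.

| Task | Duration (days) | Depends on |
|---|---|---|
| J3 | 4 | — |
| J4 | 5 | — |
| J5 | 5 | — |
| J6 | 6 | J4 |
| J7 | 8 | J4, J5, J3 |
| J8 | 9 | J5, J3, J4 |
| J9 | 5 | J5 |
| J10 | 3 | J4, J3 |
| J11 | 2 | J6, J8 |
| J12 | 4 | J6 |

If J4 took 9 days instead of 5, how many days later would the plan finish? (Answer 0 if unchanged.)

4

As given, the longest chain is J4→J8→J11 = 5+9+2 = 16, so the finish is 16 days.
J4 is on the critical path; changing it to 9 makes that path 20 days.
The critical path is still J4→J8→J11; finish is now 20 days.
Change in finish: 20 − 16 = +4 days.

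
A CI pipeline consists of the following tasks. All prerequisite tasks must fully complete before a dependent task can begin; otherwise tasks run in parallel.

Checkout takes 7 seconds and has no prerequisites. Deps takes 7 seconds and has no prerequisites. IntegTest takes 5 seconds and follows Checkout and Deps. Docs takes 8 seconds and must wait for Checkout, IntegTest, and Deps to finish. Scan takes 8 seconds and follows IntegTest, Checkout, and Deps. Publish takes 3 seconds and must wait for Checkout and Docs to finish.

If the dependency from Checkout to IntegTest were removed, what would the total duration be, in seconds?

Original critical path: Checkout→IntegTest→Docs→Publish = 7+5+8+3 = 23 ⇒ 23 seconds.
Dropping Checkout→IntegTest doesn't change IntegTest's earliest start (7); another predecessor still binds.
New critical path: Deps→IntegTest→Docs→Publish = 7+5+8+3 = 23 ⇒ 23 seconds.

23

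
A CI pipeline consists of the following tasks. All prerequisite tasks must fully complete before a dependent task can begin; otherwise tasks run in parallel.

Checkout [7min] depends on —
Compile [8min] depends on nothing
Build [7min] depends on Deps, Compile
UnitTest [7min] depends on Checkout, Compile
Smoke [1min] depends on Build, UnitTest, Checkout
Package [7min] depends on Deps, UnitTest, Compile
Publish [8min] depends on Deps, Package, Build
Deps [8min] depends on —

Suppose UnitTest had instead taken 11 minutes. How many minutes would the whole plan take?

34

Baseline: Compile→UnitTest→Package→Publish = 8+7+7+8 = 30 → 30 minutes.
UnitTest is on the critical path; changing it to 11 makes that path 34 minutes.
The critical path is still Compile→UnitTest→Package→Publish; finish is now 34 minutes.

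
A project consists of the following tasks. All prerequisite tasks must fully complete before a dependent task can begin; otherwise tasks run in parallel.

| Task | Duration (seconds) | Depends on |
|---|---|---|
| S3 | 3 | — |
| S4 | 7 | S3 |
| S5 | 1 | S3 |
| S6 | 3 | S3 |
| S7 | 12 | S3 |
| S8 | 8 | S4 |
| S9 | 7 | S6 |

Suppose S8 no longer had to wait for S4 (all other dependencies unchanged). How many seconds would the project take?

Before: longest chain S3→S4→S8 = 3+7+8 = 18, finish 18.
Without S4→S8, S8's earliest start moves from 10 to 0.
New critical path: S3→S7 = 3+12 = 15 ⇒ 15 seconds.

15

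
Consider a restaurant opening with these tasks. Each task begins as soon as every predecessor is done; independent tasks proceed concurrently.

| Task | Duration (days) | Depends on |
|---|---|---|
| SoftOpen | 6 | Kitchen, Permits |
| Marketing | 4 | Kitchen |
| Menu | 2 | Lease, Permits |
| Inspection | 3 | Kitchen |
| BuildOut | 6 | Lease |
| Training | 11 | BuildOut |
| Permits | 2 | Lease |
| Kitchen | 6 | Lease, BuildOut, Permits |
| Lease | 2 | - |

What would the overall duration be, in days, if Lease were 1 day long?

Baseline: Lease→BuildOut→Kitchen→SoftOpen = 2+6+6+6 = 20 → 20 days.
Lease is on the critical path; changing it to 1 makes that path 19 days.
The critical path is still Lease→BuildOut→Kitchen→SoftOpen; finish is now 19 days.

19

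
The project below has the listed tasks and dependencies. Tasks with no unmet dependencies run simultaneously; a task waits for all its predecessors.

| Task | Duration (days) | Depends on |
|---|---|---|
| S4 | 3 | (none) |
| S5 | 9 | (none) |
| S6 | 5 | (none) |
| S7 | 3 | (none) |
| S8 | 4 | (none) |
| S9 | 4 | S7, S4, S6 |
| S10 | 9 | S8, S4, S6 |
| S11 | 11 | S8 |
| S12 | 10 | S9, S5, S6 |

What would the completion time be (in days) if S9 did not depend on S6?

19

With the dependency in place, S5→S12 = 9+10 = 19 sets the finish at 19 days.
Without S6→S9, S9's earliest start moves from 5 to 3.
The longest chain is now S5→S12 = 9+10 = 19, so the project takes 19 days.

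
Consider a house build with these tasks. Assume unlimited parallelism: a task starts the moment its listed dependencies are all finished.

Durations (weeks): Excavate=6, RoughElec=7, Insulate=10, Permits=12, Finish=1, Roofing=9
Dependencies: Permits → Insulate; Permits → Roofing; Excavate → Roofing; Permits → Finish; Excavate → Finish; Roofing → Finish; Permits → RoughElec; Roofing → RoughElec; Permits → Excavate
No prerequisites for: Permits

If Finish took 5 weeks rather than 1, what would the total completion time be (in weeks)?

34

The binding path is Permits→Excavate→Roofing→RoughElec = 12+6+9+7 = 34; finish at 34 weeks.
Finish is off the critical path — its longest chain is 28 weeks, giving 6 of slack.
The critical path is still Permits→Excavate→Roofing→RoughElec; finish is now 34 weeks.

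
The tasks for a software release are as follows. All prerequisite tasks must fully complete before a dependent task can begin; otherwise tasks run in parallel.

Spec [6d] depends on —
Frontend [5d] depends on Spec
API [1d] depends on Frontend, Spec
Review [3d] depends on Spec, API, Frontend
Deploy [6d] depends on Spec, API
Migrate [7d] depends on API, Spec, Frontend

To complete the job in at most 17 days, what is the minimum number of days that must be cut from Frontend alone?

2

Current finish: 19 days; target: 17.
Frontend is on every critical path, so each day cut from Frontend cuts the finish by one (this holds down to a finish of 15).
Need 19 − 17 = 2 days off Frontend → Frontend becomes 3 days, finish becomes 17.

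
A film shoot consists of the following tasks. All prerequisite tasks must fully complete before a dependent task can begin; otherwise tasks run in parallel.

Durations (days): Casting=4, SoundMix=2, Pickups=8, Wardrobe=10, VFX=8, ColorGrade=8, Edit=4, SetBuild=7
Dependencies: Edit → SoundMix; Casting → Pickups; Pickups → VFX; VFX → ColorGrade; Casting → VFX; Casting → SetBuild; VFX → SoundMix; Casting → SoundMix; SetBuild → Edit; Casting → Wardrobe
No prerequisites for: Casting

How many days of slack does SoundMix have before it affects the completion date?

Casting→Pickups→VFX→ColorGrade = 4+8+8+8 = 28 sets the makespan at 28 days.
SoundMix finishes as early as 22 and must finish by 28.
So SoundMix can slip 28 − 22 = 6 days.

6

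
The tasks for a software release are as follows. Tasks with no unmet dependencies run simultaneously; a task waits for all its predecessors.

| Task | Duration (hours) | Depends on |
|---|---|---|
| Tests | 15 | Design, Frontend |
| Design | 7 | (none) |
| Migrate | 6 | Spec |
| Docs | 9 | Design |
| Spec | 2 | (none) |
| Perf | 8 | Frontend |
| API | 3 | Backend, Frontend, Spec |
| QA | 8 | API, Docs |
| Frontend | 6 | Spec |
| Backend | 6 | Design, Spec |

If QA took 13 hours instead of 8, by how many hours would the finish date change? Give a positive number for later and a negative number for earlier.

Critical path before the change: Design→Backend→API→QA = 7+6+3+8 = 24 giving 24 hours.
QA lies on that path, so at 13 hours the path becomes 29 hours.
The critical path is still Design→Backend→API→QA; finish is now 29 hours.
Change in finish: 29 − 24 = +5 hours.

5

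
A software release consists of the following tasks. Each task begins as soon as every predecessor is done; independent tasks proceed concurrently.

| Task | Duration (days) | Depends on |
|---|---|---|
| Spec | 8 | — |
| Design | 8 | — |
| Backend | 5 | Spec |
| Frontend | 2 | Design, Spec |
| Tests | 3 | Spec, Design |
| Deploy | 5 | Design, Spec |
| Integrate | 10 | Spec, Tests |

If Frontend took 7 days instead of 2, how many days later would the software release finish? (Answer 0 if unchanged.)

0

Critical path before the change: Spec→Tests→Integrate = 8+3+10 = 21 giving 21 days.
Frontend has 11 days of float (longest path through it is 10).
No other chain overtakes it, so the finish is 21 days.
Change in finish: 21 − 21 = +0 days.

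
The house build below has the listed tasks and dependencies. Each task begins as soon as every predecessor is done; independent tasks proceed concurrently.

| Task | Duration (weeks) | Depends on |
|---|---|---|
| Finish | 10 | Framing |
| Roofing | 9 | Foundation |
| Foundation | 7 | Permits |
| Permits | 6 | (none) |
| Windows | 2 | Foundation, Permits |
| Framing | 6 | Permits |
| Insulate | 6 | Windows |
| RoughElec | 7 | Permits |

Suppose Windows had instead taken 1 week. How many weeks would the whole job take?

As given, the longest chain is Permits→Foundation→Roofing = 6+7+9 = 22, so the finish is 22 weeks.
Windows has 1 week of float (longest path through it is 21).
No other chain overtakes it, so the finish is 22 weeks.

22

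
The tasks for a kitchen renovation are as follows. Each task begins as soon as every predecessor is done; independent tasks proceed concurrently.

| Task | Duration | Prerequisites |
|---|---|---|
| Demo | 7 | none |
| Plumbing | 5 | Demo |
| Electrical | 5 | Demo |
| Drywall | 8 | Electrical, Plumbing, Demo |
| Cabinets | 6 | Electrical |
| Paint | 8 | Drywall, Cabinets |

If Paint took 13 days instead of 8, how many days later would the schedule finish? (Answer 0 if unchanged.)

Baseline: Demo→Plumbing→Drywall→Paint = 7+5+8+8 = 28 → 28 days.
Paint lies on that path, so at 13 days the path becomes 33 days.
That remains the longest chain; total 33 days.
Change in finish: 33 − 28 = +5 days.

5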